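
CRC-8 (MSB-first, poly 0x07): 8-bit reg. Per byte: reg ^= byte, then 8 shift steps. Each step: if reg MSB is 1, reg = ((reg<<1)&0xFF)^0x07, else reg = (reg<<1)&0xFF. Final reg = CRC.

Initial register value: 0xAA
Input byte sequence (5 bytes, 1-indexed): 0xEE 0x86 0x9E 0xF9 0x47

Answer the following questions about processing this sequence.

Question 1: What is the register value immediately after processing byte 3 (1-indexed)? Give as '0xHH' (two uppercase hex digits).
Answer: 0x36

Derivation:
After byte 1 (0xEE): reg=0xDB
After byte 2 (0x86): reg=0x94
After byte 3 (0x9E): reg=0x36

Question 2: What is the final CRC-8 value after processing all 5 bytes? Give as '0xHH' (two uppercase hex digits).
Answer: 0xFC

Derivation:
After byte 1 (0xEE): reg=0xDB
After byte 2 (0x86): reg=0x94
After byte 3 (0x9E): reg=0x36
After byte 4 (0xF9): reg=0x63
After byte 5 (0x47): reg=0xFC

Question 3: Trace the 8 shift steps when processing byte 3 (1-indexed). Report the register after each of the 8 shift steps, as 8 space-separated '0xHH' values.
After byte 1 (0xEE): reg=0xDB
After byte 2 (0x86): reg=0x94
Register before byte 3: 0x94
After XOR with byte 0x9E: 0x0A

Answer: 0x14 0x28 0x50 0xA0 0x47 0x8E 0x1B 0x36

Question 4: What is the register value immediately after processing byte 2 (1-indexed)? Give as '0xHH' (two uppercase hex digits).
After byte 1 (0xEE): reg=0xDB
After byte 2 (0x86): reg=0x94

Answer: 0x94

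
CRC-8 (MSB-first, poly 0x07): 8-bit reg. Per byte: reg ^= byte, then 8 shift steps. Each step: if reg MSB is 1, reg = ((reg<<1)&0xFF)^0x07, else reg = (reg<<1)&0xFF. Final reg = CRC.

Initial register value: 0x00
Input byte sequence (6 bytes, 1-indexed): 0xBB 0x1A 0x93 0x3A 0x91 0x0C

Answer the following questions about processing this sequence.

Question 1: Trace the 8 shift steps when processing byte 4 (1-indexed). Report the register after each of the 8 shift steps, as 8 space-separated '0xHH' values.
After byte 1 (0xBB): reg=0x28
After byte 2 (0x1A): reg=0x9E
After byte 3 (0x93): reg=0x23
Register before byte 4: 0x23
After XOR with byte 0x3A: 0x19

Answer: 0x32 0x64 0xC8 0x97 0x29 0x52 0xA4 0x4F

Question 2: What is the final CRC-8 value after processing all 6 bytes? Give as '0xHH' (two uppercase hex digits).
After byte 1 (0xBB): reg=0x28
After byte 2 (0x1A): reg=0x9E
After byte 3 (0x93): reg=0x23
After byte 4 (0x3A): reg=0x4F
After byte 5 (0x91): reg=0x14
After byte 6 (0x0C): reg=0x48

Answer: 0x48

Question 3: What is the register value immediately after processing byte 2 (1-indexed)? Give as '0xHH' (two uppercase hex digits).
After byte 1 (0xBB): reg=0x28
After byte 2 (0x1A): reg=0x9E

Answer: 0x9E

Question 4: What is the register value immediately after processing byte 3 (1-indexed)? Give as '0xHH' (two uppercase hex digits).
Answer: 0x23

Derivation:
After byte 1 (0xBB): reg=0x28
After byte 2 (0x1A): reg=0x9E
After byte 3 (0x93): reg=0x23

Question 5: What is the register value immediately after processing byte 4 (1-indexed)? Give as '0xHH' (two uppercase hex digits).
Answer: 0x4F

Derivation:
After byte 1 (0xBB): reg=0x28
After byte 2 (0x1A): reg=0x9E
After byte 3 (0x93): reg=0x23
After byte 4 (0x3A): reg=0x4F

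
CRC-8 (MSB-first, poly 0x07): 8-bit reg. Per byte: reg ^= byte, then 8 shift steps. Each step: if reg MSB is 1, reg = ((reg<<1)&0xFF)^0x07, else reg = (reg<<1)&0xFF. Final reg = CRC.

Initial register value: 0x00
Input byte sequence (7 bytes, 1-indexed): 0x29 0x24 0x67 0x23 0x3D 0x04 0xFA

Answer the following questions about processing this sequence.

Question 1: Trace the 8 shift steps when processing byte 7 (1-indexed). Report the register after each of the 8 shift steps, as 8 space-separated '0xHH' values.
Answer: 0x15 0x2A 0x54 0xA8 0x57 0xAE 0x5B 0xB6

Derivation:
After byte 1 (0x29): reg=0xDF
After byte 2 (0x24): reg=0xEF
After byte 3 (0x67): reg=0xB1
After byte 4 (0x23): reg=0xF7
After byte 5 (0x3D): reg=0x78
After byte 6 (0x04): reg=0x73
Register before byte 7: 0x73
After XOR with byte 0xFA: 0x89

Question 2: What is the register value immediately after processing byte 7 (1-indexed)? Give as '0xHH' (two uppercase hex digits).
After byte 1 (0x29): reg=0xDF
After byte 2 (0x24): reg=0xEF
After byte 3 (0x67): reg=0xB1
After byte 4 (0x23): reg=0xF7
After byte 5 (0x3D): reg=0x78
After byte 6 (0x04): reg=0x73
After byte 7 (0xFA): reg=0xB6

Answer: 0xB6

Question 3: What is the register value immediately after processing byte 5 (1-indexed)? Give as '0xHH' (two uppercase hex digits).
After byte 1 (0x29): reg=0xDF
After byte 2 (0x24): reg=0xEF
After byte 3 (0x67): reg=0xB1
After byte 4 (0x23): reg=0xF7
After byte 5 (0x3D): reg=0x78

Answer: 0x78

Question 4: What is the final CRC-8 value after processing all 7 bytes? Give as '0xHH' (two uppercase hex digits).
Answer: 0xB6

Derivation:
After byte 1 (0x29): reg=0xDF
After byte 2 (0x24): reg=0xEF
After byte 3 (0x67): reg=0xB1
After byte 4 (0x23): reg=0xF7
After byte 5 (0x3D): reg=0x78
After byte 6 (0x04): reg=0x73
After byte 7 (0xFA): reg=0xB6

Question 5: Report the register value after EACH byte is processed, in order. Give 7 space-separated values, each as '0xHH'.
0xDF 0xEF 0xB1 0xF7 0x78 0x73 0xB6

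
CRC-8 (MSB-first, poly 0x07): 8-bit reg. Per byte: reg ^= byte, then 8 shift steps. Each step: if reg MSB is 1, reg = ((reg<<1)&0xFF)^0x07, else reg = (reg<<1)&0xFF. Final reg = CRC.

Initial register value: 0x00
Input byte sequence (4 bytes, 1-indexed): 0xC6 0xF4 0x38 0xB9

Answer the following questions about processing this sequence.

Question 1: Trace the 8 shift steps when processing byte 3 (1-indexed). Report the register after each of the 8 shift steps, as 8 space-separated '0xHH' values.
After byte 1 (0xC6): reg=0x5C
After byte 2 (0xF4): reg=0x51
Register before byte 3: 0x51
After XOR with byte 0x38: 0x69

Answer: 0xD2 0xA3 0x41 0x82 0x03 0x06 0x0C 0x18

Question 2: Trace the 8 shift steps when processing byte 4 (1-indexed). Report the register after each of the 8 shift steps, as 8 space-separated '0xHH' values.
After byte 1 (0xC6): reg=0x5C
After byte 2 (0xF4): reg=0x51
After byte 3 (0x38): reg=0x18
Register before byte 4: 0x18
After XOR with byte 0xB9: 0xA1

Answer: 0x45 0x8A 0x13 0x26 0x4C 0x98 0x37 0x6E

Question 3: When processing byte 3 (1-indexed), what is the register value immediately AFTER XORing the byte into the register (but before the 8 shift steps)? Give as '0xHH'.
Register before byte 3: 0x51
Byte 3: 0x38
0x51 XOR 0x38 = 0x69

Answer: 0x69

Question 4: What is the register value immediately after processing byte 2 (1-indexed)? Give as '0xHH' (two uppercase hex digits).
Answer: 0x51

Derivation:
After byte 1 (0xC6): reg=0x5C
After byte 2 (0xF4): reg=0x51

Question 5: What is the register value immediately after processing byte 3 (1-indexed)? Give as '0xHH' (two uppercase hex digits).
Answer: 0x18

Derivation:
After byte 1 (0xC6): reg=0x5C
After byte 2 (0xF4): reg=0x51
After byte 3 (0x38): reg=0x18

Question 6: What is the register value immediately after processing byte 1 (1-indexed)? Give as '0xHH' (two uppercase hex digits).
Answer: 0x5C

Derivation:
After byte 1 (0xC6): reg=0x5C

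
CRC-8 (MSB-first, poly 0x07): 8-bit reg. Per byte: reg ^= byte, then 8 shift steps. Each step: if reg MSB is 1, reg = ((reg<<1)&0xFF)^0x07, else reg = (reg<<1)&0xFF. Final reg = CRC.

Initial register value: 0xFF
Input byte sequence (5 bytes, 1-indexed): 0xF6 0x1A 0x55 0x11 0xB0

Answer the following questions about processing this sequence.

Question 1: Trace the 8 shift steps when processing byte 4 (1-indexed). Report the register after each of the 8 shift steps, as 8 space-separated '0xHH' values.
Answer: 0xA4 0x4F 0x9E 0x3B 0x76 0xEC 0xDF 0xB9

Derivation:
After byte 1 (0xF6): reg=0x3F
After byte 2 (0x1A): reg=0xFB
After byte 3 (0x55): reg=0x43
Register before byte 4: 0x43
After XOR with byte 0x11: 0x52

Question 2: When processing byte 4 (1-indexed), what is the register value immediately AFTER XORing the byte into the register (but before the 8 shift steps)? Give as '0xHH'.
Answer: 0x52

Derivation:
Register before byte 4: 0x43
Byte 4: 0x11
0x43 XOR 0x11 = 0x52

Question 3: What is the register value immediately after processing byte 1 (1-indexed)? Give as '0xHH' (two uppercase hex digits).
After byte 1 (0xF6): reg=0x3F

Answer: 0x3F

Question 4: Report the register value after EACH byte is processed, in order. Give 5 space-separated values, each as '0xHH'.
0x3F 0xFB 0x43 0xB9 0x3F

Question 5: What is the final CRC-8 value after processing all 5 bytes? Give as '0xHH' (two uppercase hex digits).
After byte 1 (0xF6): reg=0x3F
After byte 2 (0x1A): reg=0xFB
After byte 3 (0x55): reg=0x43
After byte 4 (0x11): reg=0xB9
After byte 5 (0xB0): reg=0x3F

Answer: 0x3F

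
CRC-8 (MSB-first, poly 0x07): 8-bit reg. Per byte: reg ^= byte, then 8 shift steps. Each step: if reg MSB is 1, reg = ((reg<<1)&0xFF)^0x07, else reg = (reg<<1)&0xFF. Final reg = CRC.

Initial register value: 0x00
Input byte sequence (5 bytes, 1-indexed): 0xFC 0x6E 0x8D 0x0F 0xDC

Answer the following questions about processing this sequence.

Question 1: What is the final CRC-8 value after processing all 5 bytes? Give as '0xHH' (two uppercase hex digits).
Answer: 0x4D

Derivation:
After byte 1 (0xFC): reg=0xFA
After byte 2 (0x6E): reg=0xE5
After byte 3 (0x8D): reg=0x1F
After byte 4 (0x0F): reg=0x70
After byte 5 (0xDC): reg=0x4D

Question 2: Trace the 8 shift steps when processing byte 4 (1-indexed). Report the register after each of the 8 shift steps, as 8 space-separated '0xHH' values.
Answer: 0x20 0x40 0x80 0x07 0x0E 0x1C 0x38 0x70

Derivation:
After byte 1 (0xFC): reg=0xFA
After byte 2 (0x6E): reg=0xE5
After byte 3 (0x8D): reg=0x1F
Register before byte 4: 0x1F
After XOR with byte 0x0F: 0x10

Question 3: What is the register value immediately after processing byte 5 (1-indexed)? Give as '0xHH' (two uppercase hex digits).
Answer: 0x4D

Derivation:
After byte 1 (0xFC): reg=0xFA
After byte 2 (0x6E): reg=0xE5
After byte 3 (0x8D): reg=0x1F
After byte 4 (0x0F): reg=0x70
After byte 5 (0xDC): reg=0x4D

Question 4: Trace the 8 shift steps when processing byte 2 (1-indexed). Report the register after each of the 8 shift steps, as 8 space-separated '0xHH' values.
Answer: 0x2F 0x5E 0xBC 0x7F 0xFE 0xFB 0xF1 0xE5

Derivation:
After byte 1 (0xFC): reg=0xFA
Register before byte 2: 0xFA
After XOR with byte 0x6E: 0x94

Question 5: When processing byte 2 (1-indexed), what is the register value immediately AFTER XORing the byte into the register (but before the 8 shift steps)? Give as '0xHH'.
Register before byte 2: 0xFA
Byte 2: 0x6E
0xFA XOR 0x6E = 0x94

Answer: 0x94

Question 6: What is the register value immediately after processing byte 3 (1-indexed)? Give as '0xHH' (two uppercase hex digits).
After byte 1 (0xFC): reg=0xFA
After byte 2 (0x6E): reg=0xE5
After byte 3 (0x8D): reg=0x1F

Answer: 0x1F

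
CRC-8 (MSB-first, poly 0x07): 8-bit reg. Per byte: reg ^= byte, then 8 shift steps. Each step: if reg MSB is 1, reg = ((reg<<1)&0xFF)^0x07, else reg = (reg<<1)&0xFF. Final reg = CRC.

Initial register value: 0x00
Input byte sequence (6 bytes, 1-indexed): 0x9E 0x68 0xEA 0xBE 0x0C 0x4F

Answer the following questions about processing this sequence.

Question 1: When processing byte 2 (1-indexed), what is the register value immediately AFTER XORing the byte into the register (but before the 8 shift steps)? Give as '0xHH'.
Register before byte 2: 0xD3
Byte 2: 0x68
0xD3 XOR 0x68 = 0xBB

Answer: 0xBB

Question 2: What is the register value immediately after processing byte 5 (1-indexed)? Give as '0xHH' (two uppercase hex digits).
Answer: 0xE6

Derivation:
After byte 1 (0x9E): reg=0xD3
After byte 2 (0x68): reg=0x28
After byte 3 (0xEA): reg=0x40
After byte 4 (0xBE): reg=0xF4
After byte 5 (0x0C): reg=0xE6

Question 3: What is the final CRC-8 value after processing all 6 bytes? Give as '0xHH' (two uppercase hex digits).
After byte 1 (0x9E): reg=0xD3
After byte 2 (0x68): reg=0x28
After byte 3 (0xEA): reg=0x40
After byte 4 (0xBE): reg=0xF4
After byte 5 (0x0C): reg=0xE6
After byte 6 (0x4F): reg=0x56

Answer: 0x56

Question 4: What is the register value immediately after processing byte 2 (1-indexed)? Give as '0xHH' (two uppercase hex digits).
Answer: 0x28

Derivation:
After byte 1 (0x9E): reg=0xD3
After byte 2 (0x68): reg=0x28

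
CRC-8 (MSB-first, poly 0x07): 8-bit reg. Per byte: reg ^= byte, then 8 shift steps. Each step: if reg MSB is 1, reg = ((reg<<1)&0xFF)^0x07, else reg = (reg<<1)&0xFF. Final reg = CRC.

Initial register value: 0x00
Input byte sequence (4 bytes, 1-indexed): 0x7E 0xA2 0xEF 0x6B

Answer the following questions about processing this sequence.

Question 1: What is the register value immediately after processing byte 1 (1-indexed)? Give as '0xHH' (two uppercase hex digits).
After byte 1 (0x7E): reg=0x7D

Answer: 0x7D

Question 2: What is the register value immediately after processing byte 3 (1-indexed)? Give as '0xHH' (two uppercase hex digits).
After byte 1 (0x7E): reg=0x7D
After byte 2 (0xA2): reg=0x13
After byte 3 (0xEF): reg=0xFA

Answer: 0xFA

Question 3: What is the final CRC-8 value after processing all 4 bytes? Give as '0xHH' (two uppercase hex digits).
After byte 1 (0x7E): reg=0x7D
After byte 2 (0xA2): reg=0x13
After byte 3 (0xEF): reg=0xFA
After byte 4 (0x6B): reg=0xFE

Answer: 0xFE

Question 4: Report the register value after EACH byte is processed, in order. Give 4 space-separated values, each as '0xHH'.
0x7D 0x13 0xFA 0xFE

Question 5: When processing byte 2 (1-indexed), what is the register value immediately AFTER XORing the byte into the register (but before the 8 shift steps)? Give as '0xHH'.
Register before byte 2: 0x7D
Byte 2: 0xA2
0x7D XOR 0xA2 = 0xDF

Answer: 0xDF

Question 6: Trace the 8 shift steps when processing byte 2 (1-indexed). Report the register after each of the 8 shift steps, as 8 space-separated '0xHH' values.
Answer: 0xB9 0x75 0xEA 0xD3 0xA1 0x45 0x8A 0x13

Derivation:
After byte 1 (0x7E): reg=0x7D
Register before byte 2: 0x7D
After XOR with byte 0xA2: 0xDF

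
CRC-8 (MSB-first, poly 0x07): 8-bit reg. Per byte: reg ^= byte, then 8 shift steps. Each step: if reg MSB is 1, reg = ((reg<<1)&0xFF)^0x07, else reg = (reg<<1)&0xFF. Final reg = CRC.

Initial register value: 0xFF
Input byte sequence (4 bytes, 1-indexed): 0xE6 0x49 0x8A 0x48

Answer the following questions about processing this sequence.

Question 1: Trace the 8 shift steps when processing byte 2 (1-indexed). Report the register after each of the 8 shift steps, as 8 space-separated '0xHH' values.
Answer: 0x0C 0x18 0x30 0x60 0xC0 0x87 0x09 0x12

Derivation:
After byte 1 (0xE6): reg=0x4F
Register before byte 2: 0x4F
After XOR with byte 0x49: 0x06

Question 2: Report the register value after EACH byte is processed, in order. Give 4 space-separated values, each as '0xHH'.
0x4F 0x12 0xC1 0xB6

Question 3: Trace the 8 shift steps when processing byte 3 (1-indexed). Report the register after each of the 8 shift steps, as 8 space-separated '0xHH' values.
Answer: 0x37 0x6E 0xDC 0xBF 0x79 0xF2 0xE3 0xC1

Derivation:
After byte 1 (0xE6): reg=0x4F
After byte 2 (0x49): reg=0x12
Register before byte 3: 0x12
After XOR with byte 0x8A: 0x98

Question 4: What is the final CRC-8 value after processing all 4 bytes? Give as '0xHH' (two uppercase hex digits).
Answer: 0xB6

Derivation:
After byte 1 (0xE6): reg=0x4F
After byte 2 (0x49): reg=0x12
After byte 3 (0x8A): reg=0xC1
After byte 4 (0x48): reg=0xB6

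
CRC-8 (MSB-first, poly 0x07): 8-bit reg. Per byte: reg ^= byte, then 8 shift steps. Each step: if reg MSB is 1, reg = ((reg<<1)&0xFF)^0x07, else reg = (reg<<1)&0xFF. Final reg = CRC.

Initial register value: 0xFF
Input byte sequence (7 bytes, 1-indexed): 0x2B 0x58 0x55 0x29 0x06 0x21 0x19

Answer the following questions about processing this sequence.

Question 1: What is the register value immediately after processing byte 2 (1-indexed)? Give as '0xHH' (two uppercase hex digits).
After byte 1 (0x2B): reg=0x22
After byte 2 (0x58): reg=0x61

Answer: 0x61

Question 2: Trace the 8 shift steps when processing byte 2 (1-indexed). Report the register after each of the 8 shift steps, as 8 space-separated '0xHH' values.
Answer: 0xF4 0xEF 0xD9 0xB5 0x6D 0xDA 0xB3 0x61

Derivation:
After byte 1 (0x2B): reg=0x22
Register before byte 2: 0x22
After XOR with byte 0x58: 0x7A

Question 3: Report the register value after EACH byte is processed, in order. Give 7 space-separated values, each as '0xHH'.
0x22 0x61 0x8C 0x72 0x4B 0x11 0x38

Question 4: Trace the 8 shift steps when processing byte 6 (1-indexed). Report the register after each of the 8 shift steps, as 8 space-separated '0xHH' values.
Answer: 0xD4 0xAF 0x59 0xB2 0x63 0xC6 0x8B 0x11

Derivation:
After byte 1 (0x2B): reg=0x22
After byte 2 (0x58): reg=0x61
After byte 3 (0x55): reg=0x8C
After byte 4 (0x29): reg=0x72
After byte 5 (0x06): reg=0x4B
Register before byte 6: 0x4B
After XOR with byte 0x21: 0x6A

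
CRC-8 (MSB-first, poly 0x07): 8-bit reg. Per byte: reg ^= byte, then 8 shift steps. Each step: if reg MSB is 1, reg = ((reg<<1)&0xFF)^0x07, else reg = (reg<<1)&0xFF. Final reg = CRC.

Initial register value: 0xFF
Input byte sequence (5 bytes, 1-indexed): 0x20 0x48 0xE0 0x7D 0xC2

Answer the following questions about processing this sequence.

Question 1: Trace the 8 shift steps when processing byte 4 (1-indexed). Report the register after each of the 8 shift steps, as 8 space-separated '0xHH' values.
Answer: 0x90 0x27 0x4E 0x9C 0x3F 0x7E 0xFC 0xFF

Derivation:
After byte 1 (0x20): reg=0x13
After byte 2 (0x48): reg=0x86
After byte 3 (0xE0): reg=0x35
Register before byte 4: 0x35
After XOR with byte 0x7D: 0x48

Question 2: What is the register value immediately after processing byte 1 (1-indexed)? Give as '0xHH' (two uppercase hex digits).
After byte 1 (0x20): reg=0x13

Answer: 0x13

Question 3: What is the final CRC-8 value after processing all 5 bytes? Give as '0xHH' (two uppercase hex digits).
After byte 1 (0x20): reg=0x13
After byte 2 (0x48): reg=0x86
After byte 3 (0xE0): reg=0x35
After byte 4 (0x7D): reg=0xFF
After byte 5 (0xC2): reg=0xB3

Answer: 0xB3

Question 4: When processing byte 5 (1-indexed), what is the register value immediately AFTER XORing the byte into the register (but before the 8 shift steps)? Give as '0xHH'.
Register before byte 5: 0xFF
Byte 5: 0xC2
0xFF XOR 0xC2 = 0x3D

Answer: 0x3D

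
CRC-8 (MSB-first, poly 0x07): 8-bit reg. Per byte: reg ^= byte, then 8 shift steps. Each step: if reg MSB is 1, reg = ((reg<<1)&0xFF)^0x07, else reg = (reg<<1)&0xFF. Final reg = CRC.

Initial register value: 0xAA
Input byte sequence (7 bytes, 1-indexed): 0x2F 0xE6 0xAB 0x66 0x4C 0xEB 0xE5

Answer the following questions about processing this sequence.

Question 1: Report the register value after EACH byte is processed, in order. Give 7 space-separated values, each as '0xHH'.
0x92 0x4B 0xAE 0x76 0xA6 0xE4 0x07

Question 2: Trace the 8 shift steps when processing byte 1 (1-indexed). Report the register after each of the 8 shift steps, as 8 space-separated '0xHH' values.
Register before byte 1: 0xAA
After XOR with byte 0x2F: 0x85

Answer: 0x0D 0x1A 0x34 0x68 0xD0 0xA7 0x49 0x92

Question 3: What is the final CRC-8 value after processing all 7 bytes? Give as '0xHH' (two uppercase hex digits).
After byte 1 (0x2F): reg=0x92
After byte 2 (0xE6): reg=0x4B
After byte 3 (0xAB): reg=0xAE
After byte 4 (0x66): reg=0x76
After byte 5 (0x4C): reg=0xA6
After byte 6 (0xEB): reg=0xE4
After byte 7 (0xE5): reg=0x07

Answer: 0x07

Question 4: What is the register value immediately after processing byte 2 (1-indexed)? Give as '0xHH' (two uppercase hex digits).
Answer: 0x4B

Derivation:
After byte 1 (0x2F): reg=0x92
After byte 2 (0xE6): reg=0x4B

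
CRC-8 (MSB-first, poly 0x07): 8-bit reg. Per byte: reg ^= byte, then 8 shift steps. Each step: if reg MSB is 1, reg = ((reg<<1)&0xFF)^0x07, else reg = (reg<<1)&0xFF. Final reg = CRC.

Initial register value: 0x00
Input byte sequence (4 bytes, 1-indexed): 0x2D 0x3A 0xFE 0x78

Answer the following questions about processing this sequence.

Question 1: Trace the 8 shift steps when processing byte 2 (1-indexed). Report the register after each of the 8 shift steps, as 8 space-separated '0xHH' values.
After byte 1 (0x2D): reg=0xC3
Register before byte 2: 0xC3
After XOR with byte 0x3A: 0xF9

Answer: 0xF5 0xED 0xDD 0xBD 0x7D 0xFA 0xF3 0xE1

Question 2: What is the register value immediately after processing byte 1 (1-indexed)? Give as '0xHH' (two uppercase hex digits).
Answer: 0xC3

Derivation:
After byte 1 (0x2D): reg=0xC3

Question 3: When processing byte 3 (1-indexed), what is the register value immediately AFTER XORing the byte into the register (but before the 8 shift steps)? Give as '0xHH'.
Register before byte 3: 0xE1
Byte 3: 0xFE
0xE1 XOR 0xFE = 0x1F

Answer: 0x1F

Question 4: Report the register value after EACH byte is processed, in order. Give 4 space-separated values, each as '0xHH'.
0xC3 0xE1 0x5D 0xFB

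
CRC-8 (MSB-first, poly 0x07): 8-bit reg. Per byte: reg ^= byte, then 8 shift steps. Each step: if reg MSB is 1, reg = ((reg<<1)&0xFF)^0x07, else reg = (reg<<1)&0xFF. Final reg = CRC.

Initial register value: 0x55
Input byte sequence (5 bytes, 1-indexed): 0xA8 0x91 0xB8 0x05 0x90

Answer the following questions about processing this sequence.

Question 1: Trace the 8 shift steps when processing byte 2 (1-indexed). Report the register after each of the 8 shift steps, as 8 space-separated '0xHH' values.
Answer: 0xD8 0xB7 0x69 0xD2 0xA3 0x41 0x82 0x03

Derivation:
After byte 1 (0xA8): reg=0xFD
Register before byte 2: 0xFD
After XOR with byte 0x91: 0x6C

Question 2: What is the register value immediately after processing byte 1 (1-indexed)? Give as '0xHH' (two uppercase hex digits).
Answer: 0xFD

Derivation:
After byte 1 (0xA8): reg=0xFD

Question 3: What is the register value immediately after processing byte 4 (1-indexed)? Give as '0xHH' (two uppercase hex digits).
Answer: 0xC3

Derivation:
After byte 1 (0xA8): reg=0xFD
After byte 2 (0x91): reg=0x03
After byte 3 (0xB8): reg=0x28
After byte 4 (0x05): reg=0xC3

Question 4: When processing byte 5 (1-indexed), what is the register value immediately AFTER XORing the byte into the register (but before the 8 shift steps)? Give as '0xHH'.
Register before byte 5: 0xC3
Byte 5: 0x90
0xC3 XOR 0x90 = 0x53

Answer: 0x53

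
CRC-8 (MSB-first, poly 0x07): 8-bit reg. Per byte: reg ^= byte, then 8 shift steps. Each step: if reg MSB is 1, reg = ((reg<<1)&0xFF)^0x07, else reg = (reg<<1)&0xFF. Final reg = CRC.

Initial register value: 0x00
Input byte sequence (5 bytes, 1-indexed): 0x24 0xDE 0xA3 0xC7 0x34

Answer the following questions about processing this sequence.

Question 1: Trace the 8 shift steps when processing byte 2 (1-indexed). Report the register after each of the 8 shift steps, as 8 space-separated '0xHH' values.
Answer: 0x44 0x88 0x17 0x2E 0x5C 0xB8 0x77 0xEE

Derivation:
After byte 1 (0x24): reg=0xFC
Register before byte 2: 0xFC
After XOR with byte 0xDE: 0x22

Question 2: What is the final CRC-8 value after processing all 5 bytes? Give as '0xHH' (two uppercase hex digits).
Answer: 0x1D

Derivation:
After byte 1 (0x24): reg=0xFC
After byte 2 (0xDE): reg=0xEE
After byte 3 (0xA3): reg=0xE4
After byte 4 (0xC7): reg=0xE9
After byte 5 (0x34): reg=0x1D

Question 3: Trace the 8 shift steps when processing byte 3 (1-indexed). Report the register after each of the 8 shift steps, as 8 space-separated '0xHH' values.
Answer: 0x9A 0x33 0x66 0xCC 0x9F 0x39 0x72 0xE4

Derivation:
After byte 1 (0x24): reg=0xFC
After byte 2 (0xDE): reg=0xEE
Register before byte 3: 0xEE
After XOR with byte 0xA3: 0x4D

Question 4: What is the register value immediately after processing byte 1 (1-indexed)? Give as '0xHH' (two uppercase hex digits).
After byte 1 (0x24): reg=0xFC

Answer: 0xFC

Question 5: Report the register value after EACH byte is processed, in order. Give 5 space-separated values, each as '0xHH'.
0xFC 0xEE 0xE4 0xE9 0x1D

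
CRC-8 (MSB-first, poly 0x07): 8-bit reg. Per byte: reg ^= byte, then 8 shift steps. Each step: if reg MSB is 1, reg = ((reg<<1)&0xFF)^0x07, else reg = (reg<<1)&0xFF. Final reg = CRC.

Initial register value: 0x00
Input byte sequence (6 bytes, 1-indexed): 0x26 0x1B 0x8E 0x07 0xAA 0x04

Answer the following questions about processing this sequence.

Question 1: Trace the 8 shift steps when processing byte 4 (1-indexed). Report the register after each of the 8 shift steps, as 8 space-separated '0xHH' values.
After byte 1 (0x26): reg=0xF2
After byte 2 (0x1B): reg=0x91
After byte 3 (0x8E): reg=0x5D
Register before byte 4: 0x5D
After XOR with byte 0x07: 0x5A

Answer: 0xB4 0x6F 0xDE 0xBB 0x71 0xE2 0xC3 0x81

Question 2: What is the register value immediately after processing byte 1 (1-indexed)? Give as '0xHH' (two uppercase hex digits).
Answer: 0xF2

Derivation:
After byte 1 (0x26): reg=0xF2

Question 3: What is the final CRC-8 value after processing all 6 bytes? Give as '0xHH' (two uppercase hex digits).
After byte 1 (0x26): reg=0xF2
After byte 2 (0x1B): reg=0x91
After byte 3 (0x8E): reg=0x5D
After byte 4 (0x07): reg=0x81
After byte 5 (0xAA): reg=0xD1
After byte 6 (0x04): reg=0x25

Answer: 0x25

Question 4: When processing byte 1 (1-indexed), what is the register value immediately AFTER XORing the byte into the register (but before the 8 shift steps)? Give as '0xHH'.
Register before byte 1: 0x00
Byte 1: 0x26
0x00 XOR 0x26 = 0x26

Answer: 0x26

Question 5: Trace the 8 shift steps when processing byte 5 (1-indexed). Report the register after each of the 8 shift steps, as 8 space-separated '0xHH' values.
Answer: 0x56 0xAC 0x5F 0xBE 0x7B 0xF6 0xEB 0xD1

Derivation:
After byte 1 (0x26): reg=0xF2
After byte 2 (0x1B): reg=0x91
After byte 3 (0x8E): reg=0x5D
After byte 4 (0x07): reg=0x81
Register before byte 5: 0x81
After XOR with byte 0xAA: 0x2B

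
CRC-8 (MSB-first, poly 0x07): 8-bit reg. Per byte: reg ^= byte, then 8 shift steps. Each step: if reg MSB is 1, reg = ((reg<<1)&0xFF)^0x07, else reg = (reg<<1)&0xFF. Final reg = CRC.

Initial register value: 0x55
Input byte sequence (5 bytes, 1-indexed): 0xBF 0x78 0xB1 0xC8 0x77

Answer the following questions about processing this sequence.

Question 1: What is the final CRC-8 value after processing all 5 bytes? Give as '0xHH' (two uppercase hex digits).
After byte 1 (0xBF): reg=0x98
After byte 2 (0x78): reg=0xAE
After byte 3 (0xB1): reg=0x5D
After byte 4 (0xC8): reg=0xE2
After byte 5 (0x77): reg=0xE2

Answer: 0xE2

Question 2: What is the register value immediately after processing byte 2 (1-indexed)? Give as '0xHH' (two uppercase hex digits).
After byte 1 (0xBF): reg=0x98
After byte 2 (0x78): reg=0xAE

Answer: 0xAE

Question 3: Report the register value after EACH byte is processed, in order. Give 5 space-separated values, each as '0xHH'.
0x98 0xAE 0x5D 0xE2 0xE2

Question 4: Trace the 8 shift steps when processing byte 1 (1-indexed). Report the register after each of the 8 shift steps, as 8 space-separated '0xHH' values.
Answer: 0xD3 0xA1 0x45 0x8A 0x13 0x26 0x4C 0x98

Derivation:
Register before byte 1: 0x55
After XOR with byte 0xBF: 0xEA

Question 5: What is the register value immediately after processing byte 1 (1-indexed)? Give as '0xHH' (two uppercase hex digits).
After byte 1 (0xBF): reg=0x98

Answer: 0x98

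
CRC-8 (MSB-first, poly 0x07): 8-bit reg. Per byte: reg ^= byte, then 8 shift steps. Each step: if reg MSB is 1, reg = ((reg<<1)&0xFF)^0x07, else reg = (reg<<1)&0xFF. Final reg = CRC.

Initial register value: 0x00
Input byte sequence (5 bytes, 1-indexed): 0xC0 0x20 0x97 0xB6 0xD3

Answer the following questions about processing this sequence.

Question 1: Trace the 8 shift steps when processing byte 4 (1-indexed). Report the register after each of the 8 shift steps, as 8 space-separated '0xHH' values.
Answer: 0xF2 0xE3 0xC1 0x85 0x0D 0x1A 0x34 0x68

Derivation:
After byte 1 (0xC0): reg=0x4E
After byte 2 (0x20): reg=0x0D
After byte 3 (0x97): reg=0xCF
Register before byte 4: 0xCF
After XOR with byte 0xB6: 0x79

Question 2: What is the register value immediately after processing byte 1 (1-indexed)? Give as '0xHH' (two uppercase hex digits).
After byte 1 (0xC0): reg=0x4E

Answer: 0x4E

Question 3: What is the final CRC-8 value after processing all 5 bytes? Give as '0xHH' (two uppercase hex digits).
After byte 1 (0xC0): reg=0x4E
After byte 2 (0x20): reg=0x0D
After byte 3 (0x97): reg=0xCF
After byte 4 (0xB6): reg=0x68
After byte 5 (0xD3): reg=0x28

Answer: 0x28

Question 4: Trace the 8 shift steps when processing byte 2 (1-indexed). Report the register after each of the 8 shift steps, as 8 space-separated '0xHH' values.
Answer: 0xDC 0xBF 0x79 0xF2 0xE3 0xC1 0x85 0x0D

Derivation:
After byte 1 (0xC0): reg=0x4E
Register before byte 2: 0x4E
After XOR with byte 0x20: 0x6E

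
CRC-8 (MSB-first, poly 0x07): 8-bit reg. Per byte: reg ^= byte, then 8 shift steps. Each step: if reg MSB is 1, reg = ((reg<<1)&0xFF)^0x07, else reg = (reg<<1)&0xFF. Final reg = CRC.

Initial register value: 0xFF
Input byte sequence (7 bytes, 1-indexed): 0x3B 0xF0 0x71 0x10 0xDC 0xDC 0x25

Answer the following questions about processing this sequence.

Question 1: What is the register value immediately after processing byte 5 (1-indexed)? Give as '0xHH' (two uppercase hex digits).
Answer: 0x92

Derivation:
After byte 1 (0x3B): reg=0x52
After byte 2 (0xF0): reg=0x67
After byte 3 (0x71): reg=0x62
After byte 4 (0x10): reg=0x59
After byte 5 (0xDC): reg=0x92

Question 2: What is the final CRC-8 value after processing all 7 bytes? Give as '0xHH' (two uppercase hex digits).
Answer: 0x76

Derivation:
After byte 1 (0x3B): reg=0x52
After byte 2 (0xF0): reg=0x67
After byte 3 (0x71): reg=0x62
After byte 4 (0x10): reg=0x59
After byte 5 (0xDC): reg=0x92
After byte 6 (0xDC): reg=0xED
After byte 7 (0x25): reg=0x76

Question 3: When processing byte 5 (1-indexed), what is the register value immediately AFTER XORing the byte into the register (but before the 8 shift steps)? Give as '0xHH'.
Register before byte 5: 0x59
Byte 5: 0xDC
0x59 XOR 0xDC = 0x85

Answer: 0x85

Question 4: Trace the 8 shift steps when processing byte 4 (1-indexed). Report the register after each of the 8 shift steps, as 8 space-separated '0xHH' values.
After byte 1 (0x3B): reg=0x52
After byte 2 (0xF0): reg=0x67
After byte 3 (0x71): reg=0x62
Register before byte 4: 0x62
After XOR with byte 0x10: 0x72

Answer: 0xE4 0xCF 0x99 0x35 0x6A 0xD4 0xAF 0x59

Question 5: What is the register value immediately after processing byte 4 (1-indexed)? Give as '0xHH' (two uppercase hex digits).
After byte 1 (0x3B): reg=0x52
After byte 2 (0xF0): reg=0x67
After byte 3 (0x71): reg=0x62
After byte 4 (0x10): reg=0x59

Answer: 0x59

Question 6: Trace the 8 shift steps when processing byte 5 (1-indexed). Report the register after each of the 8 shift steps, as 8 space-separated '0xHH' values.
After byte 1 (0x3B): reg=0x52
After byte 2 (0xF0): reg=0x67
After byte 3 (0x71): reg=0x62
After byte 4 (0x10): reg=0x59
Register before byte 5: 0x59
After XOR with byte 0xDC: 0x85

Answer: 0x0D 0x1A 0x34 0x68 0xD0 0xA7 0x49 0x92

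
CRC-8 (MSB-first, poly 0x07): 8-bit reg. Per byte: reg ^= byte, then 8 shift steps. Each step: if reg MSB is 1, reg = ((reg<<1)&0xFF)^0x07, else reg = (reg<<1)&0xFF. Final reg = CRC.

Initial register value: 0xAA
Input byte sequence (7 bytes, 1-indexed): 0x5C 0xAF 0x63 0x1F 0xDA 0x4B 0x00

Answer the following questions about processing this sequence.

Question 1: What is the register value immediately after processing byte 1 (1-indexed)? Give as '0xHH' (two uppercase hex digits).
After byte 1 (0x5C): reg=0xCC

Answer: 0xCC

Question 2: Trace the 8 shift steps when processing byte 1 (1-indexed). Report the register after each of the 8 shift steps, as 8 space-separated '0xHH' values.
Answer: 0xEB 0xD1 0xA5 0x4D 0x9A 0x33 0x66 0xCC

Derivation:
Register before byte 1: 0xAA
After XOR with byte 0x5C: 0xF6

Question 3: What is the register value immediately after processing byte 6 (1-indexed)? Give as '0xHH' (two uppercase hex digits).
After byte 1 (0x5C): reg=0xCC
After byte 2 (0xAF): reg=0x2E
After byte 3 (0x63): reg=0xE4
After byte 4 (0x1F): reg=0xEF
After byte 5 (0xDA): reg=0x8B
After byte 6 (0x4B): reg=0x4E

Answer: 0x4E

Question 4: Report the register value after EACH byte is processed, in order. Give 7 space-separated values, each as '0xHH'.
0xCC 0x2E 0xE4 0xEF 0x8B 0x4E 0xED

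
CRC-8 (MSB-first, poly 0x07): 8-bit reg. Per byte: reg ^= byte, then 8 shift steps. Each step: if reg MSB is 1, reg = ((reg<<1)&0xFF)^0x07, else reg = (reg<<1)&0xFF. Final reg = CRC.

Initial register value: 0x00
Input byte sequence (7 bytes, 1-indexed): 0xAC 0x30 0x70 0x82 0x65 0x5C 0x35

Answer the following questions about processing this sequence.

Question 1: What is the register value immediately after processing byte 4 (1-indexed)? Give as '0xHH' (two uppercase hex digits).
Answer: 0xD3

Derivation:
After byte 1 (0xAC): reg=0x4D
After byte 2 (0x30): reg=0x74
After byte 3 (0x70): reg=0x1C
After byte 4 (0x82): reg=0xD3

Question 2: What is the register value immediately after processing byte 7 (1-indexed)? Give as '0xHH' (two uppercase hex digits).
Answer: 0xEC

Derivation:
After byte 1 (0xAC): reg=0x4D
After byte 2 (0x30): reg=0x74
After byte 3 (0x70): reg=0x1C
After byte 4 (0x82): reg=0xD3
After byte 5 (0x65): reg=0x0B
After byte 6 (0x5C): reg=0xA2
After byte 7 (0x35): reg=0xEC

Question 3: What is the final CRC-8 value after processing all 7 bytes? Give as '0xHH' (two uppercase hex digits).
Answer: 0xEC

Derivation:
After byte 1 (0xAC): reg=0x4D
After byte 2 (0x30): reg=0x74
After byte 3 (0x70): reg=0x1C
After byte 4 (0x82): reg=0xD3
After byte 5 (0x65): reg=0x0B
After byte 6 (0x5C): reg=0xA2
After byte 7 (0x35): reg=0xEC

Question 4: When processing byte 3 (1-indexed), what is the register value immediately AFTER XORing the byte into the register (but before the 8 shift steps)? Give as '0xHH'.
Answer: 0x04

Derivation:
Register before byte 3: 0x74
Byte 3: 0x70
0x74 XOR 0x70 = 0x04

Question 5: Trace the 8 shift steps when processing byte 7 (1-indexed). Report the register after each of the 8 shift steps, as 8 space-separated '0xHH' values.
After byte 1 (0xAC): reg=0x4D
After byte 2 (0x30): reg=0x74
After byte 3 (0x70): reg=0x1C
After byte 4 (0x82): reg=0xD3
After byte 5 (0x65): reg=0x0B
After byte 6 (0x5C): reg=0xA2
Register before byte 7: 0xA2
After XOR with byte 0x35: 0x97

Answer: 0x29 0x52 0xA4 0x4F 0x9E 0x3B 0x76 0xEC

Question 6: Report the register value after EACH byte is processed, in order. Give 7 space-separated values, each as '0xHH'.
0x4D 0x74 0x1C 0xD3 0x0B 0xA2 0xEC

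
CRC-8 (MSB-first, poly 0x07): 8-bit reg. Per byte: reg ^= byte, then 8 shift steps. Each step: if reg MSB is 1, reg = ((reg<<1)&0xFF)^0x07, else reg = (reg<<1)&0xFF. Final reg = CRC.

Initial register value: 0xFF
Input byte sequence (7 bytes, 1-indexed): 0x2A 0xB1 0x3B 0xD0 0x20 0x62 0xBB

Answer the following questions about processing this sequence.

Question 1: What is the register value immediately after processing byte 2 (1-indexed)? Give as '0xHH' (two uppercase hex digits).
Answer: 0xE5

Derivation:
After byte 1 (0x2A): reg=0x25
After byte 2 (0xB1): reg=0xE5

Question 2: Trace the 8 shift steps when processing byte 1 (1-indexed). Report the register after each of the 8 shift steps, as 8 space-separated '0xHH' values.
Register before byte 1: 0xFF
After XOR with byte 0x2A: 0xD5

Answer: 0xAD 0x5D 0xBA 0x73 0xE6 0xCB 0x91 0x25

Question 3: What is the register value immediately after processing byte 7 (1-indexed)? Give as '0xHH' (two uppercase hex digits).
Answer: 0x46

Derivation:
After byte 1 (0x2A): reg=0x25
After byte 2 (0xB1): reg=0xE5
After byte 3 (0x3B): reg=0x14
After byte 4 (0xD0): reg=0x52
After byte 5 (0x20): reg=0x59
After byte 6 (0x62): reg=0xA1
After byte 7 (0xBB): reg=0x46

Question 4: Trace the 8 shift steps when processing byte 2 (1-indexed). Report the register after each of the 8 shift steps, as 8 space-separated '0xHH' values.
Answer: 0x2F 0x5E 0xBC 0x7F 0xFE 0xFB 0xF1 0xE5

Derivation:
After byte 1 (0x2A): reg=0x25
Register before byte 2: 0x25
After XOR with byte 0xB1: 0x94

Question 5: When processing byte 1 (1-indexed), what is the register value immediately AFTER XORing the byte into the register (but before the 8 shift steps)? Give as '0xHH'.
Answer: 0xD5

Derivation:
Register before byte 1: 0xFF
Byte 1: 0x2A
0xFF XOR 0x2A = 0xD5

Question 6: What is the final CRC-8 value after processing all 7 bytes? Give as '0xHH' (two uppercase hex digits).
After byte 1 (0x2A): reg=0x25
After byte 2 (0xB1): reg=0xE5
After byte 3 (0x3B): reg=0x14
After byte 4 (0xD0): reg=0x52
After byte 5 (0x20): reg=0x59
After byte 6 (0x62): reg=0xA1
After byte 7 (0xBB): reg=0x46

Answer: 0x46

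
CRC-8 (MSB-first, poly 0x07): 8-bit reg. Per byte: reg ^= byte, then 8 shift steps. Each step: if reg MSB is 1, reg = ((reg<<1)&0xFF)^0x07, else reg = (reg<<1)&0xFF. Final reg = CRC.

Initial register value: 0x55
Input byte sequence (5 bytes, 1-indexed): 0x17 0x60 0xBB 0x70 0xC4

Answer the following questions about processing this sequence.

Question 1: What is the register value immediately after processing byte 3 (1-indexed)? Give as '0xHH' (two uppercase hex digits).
After byte 1 (0x17): reg=0xC9
After byte 2 (0x60): reg=0x56
After byte 3 (0xBB): reg=0x8D

Answer: 0x8D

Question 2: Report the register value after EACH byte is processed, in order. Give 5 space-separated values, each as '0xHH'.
0xC9 0x56 0x8D 0xFD 0xAF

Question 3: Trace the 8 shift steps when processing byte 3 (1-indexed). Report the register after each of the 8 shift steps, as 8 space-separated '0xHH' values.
After byte 1 (0x17): reg=0xC9
After byte 2 (0x60): reg=0x56
Register before byte 3: 0x56
After XOR with byte 0xBB: 0xED

Answer: 0xDD 0xBD 0x7D 0xFA 0xF3 0xE1 0xC5 0x8D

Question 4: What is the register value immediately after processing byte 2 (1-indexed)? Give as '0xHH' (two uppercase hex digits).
Answer: 0x56

Derivation:
After byte 1 (0x17): reg=0xC9
After byte 2 (0x60): reg=0x56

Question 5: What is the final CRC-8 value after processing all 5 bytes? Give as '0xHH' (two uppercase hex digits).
After byte 1 (0x17): reg=0xC9
After byte 2 (0x60): reg=0x56
After byte 3 (0xBB): reg=0x8D
After byte 4 (0x70): reg=0xFD
After byte 5 (0xC4): reg=0xAF

Answer: 0xAF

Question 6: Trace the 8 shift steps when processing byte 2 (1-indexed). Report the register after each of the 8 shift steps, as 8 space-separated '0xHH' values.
Answer: 0x55 0xAA 0x53 0xA6 0x4B 0x96 0x2B 0x56

Derivation:
After byte 1 (0x17): reg=0xC9
Register before byte 2: 0xC9
After XOR with byte 0x60: 0xA9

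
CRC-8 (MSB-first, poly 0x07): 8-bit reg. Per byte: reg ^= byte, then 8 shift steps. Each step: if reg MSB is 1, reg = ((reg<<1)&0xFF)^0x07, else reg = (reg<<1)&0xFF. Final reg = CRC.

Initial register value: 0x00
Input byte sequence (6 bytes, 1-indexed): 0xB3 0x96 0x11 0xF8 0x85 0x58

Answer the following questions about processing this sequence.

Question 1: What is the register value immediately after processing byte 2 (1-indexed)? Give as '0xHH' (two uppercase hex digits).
After byte 1 (0xB3): reg=0x10
After byte 2 (0x96): reg=0x9B

Answer: 0x9B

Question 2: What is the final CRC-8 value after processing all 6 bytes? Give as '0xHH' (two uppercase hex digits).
After byte 1 (0xB3): reg=0x10
After byte 2 (0x96): reg=0x9B
After byte 3 (0x11): reg=0xBF
After byte 4 (0xF8): reg=0xD2
After byte 5 (0x85): reg=0xA2
After byte 6 (0x58): reg=0xE8

Answer: 0xE8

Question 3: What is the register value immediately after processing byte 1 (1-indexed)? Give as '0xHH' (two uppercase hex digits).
Answer: 0x10

Derivation:
After byte 1 (0xB3): reg=0x10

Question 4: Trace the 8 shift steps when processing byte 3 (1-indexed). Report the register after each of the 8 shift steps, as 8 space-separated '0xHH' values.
Answer: 0x13 0x26 0x4C 0x98 0x37 0x6E 0xDC 0xBF

Derivation:
After byte 1 (0xB3): reg=0x10
After byte 2 (0x96): reg=0x9B
Register before byte 3: 0x9B
After XOR with byte 0x11: 0x8A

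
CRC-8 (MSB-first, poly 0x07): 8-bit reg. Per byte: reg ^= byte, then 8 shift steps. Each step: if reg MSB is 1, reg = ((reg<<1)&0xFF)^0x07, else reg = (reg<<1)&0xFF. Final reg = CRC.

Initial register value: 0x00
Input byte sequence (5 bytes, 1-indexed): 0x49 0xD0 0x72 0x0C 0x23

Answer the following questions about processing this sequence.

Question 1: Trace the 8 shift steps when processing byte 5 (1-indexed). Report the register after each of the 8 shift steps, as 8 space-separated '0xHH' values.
After byte 1 (0x49): reg=0xF8
After byte 2 (0xD0): reg=0xD8
After byte 3 (0x72): reg=0x5F
After byte 4 (0x0C): reg=0xBE
Register before byte 5: 0xBE
After XOR with byte 0x23: 0x9D

Answer: 0x3D 0x7A 0xF4 0xEF 0xD9 0xB5 0x6D 0xDA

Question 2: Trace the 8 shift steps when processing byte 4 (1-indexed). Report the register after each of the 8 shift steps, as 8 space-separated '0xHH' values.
After byte 1 (0x49): reg=0xF8
After byte 2 (0xD0): reg=0xD8
After byte 3 (0x72): reg=0x5F
Register before byte 4: 0x5F
After XOR with byte 0x0C: 0x53

Answer: 0xA6 0x4B 0x96 0x2B 0x56 0xAC 0x5F 0xBE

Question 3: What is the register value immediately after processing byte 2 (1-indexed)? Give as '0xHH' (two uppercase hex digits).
After byte 1 (0x49): reg=0xF8
After byte 2 (0xD0): reg=0xD8

Answer: 0xD8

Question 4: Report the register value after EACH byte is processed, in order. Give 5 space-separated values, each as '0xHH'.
0xF8 0xD8 0x5F 0xBE 0xDA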